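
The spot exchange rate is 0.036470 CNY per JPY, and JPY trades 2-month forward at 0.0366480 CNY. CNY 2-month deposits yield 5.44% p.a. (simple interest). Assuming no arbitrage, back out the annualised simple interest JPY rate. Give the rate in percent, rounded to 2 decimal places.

T = 2/12 years.
CIP gives F = S · g_CNY/g_JPY, so g_CNY/g_JPY = 0.036648/0.03647 = 1.0048807.
The CNY side grows by 1 + 0.0544×2/12 = 1.0090667.
That pins the JPY growth at 1.0041657.
r = (1.0041657 − 1)/(2/12) = 0.024994 → 2.50%.

2.50%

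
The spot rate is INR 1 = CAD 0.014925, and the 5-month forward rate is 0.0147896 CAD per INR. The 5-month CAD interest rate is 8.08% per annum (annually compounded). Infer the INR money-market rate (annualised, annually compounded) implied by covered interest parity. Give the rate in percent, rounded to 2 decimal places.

T = 5/12 years.
CIP gives F = S · g_CAD/g_INR, so g_CAD/g_INR = 0.0147896/0.014925 = 0.9909280.
The CAD side grows by (1 + 0.0808)^(5/12) = 1.0329054.
Hence g_INR = 1.0423617.
Annualise: 1.0423617^(12/5) − 1 = 0.104700 = 10.47%.

10.47%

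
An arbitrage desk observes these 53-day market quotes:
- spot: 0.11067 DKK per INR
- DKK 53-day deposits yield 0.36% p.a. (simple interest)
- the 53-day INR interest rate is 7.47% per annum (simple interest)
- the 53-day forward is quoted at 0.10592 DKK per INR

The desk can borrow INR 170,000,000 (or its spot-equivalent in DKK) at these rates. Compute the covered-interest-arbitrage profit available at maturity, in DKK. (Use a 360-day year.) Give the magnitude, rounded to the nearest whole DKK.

DKK 619,446

T = 53/360 years.
Route A — deposit INR, sell forward: 170,000,000 × 1.0109975 × 0.10592 = DKK 18,204,425.38.
Route B — convert at spot, deposit DKK: 170,000,000 × 0.11067 × 1.000530 = DKK 18,823,871.37.
The quoted forward undervalues INR, so borrow INR, convert to DKK at spot, deposit the DKK at 0.36%, and buy INR forward at 0.10592 to cover the loan.
The gap between the two covered legs is DKK 619,446.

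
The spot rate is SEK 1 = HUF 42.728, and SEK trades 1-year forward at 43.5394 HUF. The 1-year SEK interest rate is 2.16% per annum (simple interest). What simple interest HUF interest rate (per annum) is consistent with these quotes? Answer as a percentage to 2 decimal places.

4.10%

T = 1 year.
By CIP, F/S equals the HUF-to-SEK growth ratio: 43.5394/42.728 = 1.0189899.
SEK growth factor: 1 + 0.0216×1 = 1.021600.
So the HUF growth factor = 1.0410001.
(1.0410001 − 1)/T = 0.041000, i.e. 4.10%.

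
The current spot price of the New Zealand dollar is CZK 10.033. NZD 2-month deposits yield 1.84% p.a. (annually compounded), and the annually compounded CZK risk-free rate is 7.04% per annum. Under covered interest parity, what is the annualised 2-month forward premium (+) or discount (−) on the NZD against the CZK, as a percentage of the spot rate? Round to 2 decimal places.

T = 2/12 years.
F = S · g_CZK/g_NZD = 10.033 × 1.0114033/1.0030434 = 10.116620.
(F − S)/S ÷ T = (10.116620 − 10.033)/10.033/(2/12) = 0.050007 → 5.00%.

+5.00%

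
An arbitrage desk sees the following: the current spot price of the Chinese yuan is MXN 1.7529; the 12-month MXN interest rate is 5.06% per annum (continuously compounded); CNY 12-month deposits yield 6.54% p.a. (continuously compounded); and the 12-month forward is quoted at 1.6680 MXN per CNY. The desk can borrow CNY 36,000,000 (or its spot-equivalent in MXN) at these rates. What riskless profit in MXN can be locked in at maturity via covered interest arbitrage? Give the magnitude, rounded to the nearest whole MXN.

MXN 2,273,245

T = 1 year.
Invest the CNY and cover forward: 36,000,000 × 1.0675859734 × 1.6680 = MXN 64,106,402.53.
Convert at spot and invest in MXN: 36,000,000 × 1.7529 × 1.0519020483 = MXN 66,379,647.62.
The quoted forward undervalues CNY, so borrow CNY, convert to MXN at spot, deposit the MXN at 5.06%, and buy CNY forward at 1.6680 to cover the loan.
The gap between the two covered legs is MXN 2,273,245.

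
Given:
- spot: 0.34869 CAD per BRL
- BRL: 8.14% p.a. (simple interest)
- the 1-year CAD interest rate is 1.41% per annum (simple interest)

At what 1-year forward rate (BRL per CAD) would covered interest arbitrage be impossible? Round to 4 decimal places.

T = 1 year.
CAD growth factor: 1 + 0.0141×1 = 1.014100.
BRL growth factor: 1 + 0.0814×1 = 1.081400.
Forward (CAD per BRL) = 0.34869 × 1.014100 / 1.081400 = 0.3269896.
Quoted the other way: 1/0.3269896 = 3.0582 BRL per CAD.

3.0582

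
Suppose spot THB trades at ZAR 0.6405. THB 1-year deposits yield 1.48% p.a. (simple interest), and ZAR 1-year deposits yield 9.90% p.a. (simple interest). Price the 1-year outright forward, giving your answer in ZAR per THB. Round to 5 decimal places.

T = 1 year.
ZAR accumulates by 1 + 0.0990×1 = 1.099000.
Growth of 1 THB over T: 1 + 0.0148×1 = 1.014800.
CIP: F = S · (grow ZAR)/(grow THB) = 0.6405 × 1.099000/1.014800 = 0.6936436 ZAR per THB.

0.69364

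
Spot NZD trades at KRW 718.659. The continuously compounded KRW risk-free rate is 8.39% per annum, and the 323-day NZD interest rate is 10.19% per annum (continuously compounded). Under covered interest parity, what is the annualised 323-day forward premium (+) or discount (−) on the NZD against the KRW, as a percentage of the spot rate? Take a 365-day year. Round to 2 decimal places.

T = 323/365 years.
F = S · g_KRW/g_NZD = 718.659 × 1.0770715/1.0943653 = 707.302331.
Annualised premium = (F − S)/S × (1/T) = (707.302331 − 718.659)/718.659 ÷ (323/365) = -1.79%.

-1.79%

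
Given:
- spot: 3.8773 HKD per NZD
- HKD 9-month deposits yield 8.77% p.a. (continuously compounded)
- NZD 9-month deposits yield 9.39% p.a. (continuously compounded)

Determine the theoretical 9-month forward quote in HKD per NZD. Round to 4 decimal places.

3.8593

T = 9/12 years.
HKD accumulates by e^(0.0877×9/12) = 1.0679864.
NZD accumulates by e^(0.0939×9/12) = 1.0729641.
CIP: F = S · (grow HKD)/(grow NZD) = 3.8773 × 1.0679864/1.0729641 = 3.859312 HKD per NZD.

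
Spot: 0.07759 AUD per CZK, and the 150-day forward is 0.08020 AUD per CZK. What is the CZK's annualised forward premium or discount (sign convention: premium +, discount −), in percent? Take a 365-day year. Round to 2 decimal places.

T = 150/365 years.
Period premium: (0.08020 − 0.07759)/0.07759 = 0.0336384.
Per annum: 0.0336384 / (150/365) = 0.081853 = 8.19%.

+8.19%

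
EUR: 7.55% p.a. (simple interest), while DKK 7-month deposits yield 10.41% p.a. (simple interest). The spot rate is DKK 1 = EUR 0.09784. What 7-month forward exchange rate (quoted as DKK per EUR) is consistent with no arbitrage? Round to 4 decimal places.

T = 7/12 years.
EUR accumulates by 1 + 0.0755×7/12 = 1.04404167.
DKK growth factor: 1 + 0.1041×7/12 = 1.060725.
CIP: F = S · (grow EUR)/(grow DKK) = 0.09784 × 1.04404167/1.060725 = 0.096301150 EUR per DKK.
Invert for DKK per EUR: 1 / 0.096301150 = 10.3841.

10.3841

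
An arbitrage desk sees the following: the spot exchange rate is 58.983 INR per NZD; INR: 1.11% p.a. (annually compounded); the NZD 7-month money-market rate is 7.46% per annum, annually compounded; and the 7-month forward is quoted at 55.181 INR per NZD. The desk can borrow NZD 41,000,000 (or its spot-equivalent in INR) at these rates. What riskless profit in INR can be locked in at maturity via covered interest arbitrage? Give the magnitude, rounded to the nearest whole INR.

T = 7/12 years.
Keep in NZD, deliver into the forward: 41,000,000·1.042863148515·55.181 = INR 2,359,395,487.33.
Swap to INR now, deposit: 41,000,000·58.983·1.006460104526 = INR 2,433,925,490.16.
The quoted forward undervalues NZD, so borrow NZD, convert to INR at spot, deposit the INR at 1.11%, and buy NZD forward at 55.181 to cover the loan.
Arbitrage profit = |2,359,395,487.33 − 2,433,925,490.16| = INR 74,530,003.

INR 74,530,003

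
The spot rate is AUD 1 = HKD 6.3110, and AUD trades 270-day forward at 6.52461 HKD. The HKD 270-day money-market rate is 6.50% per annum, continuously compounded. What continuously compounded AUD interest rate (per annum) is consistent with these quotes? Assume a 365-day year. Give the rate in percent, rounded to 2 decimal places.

2.00%

T = 270/365 years.
F/S = 6.52461/6.311 = 1.0338473 = (growth of HKD) / (growth of AUD).
The HKD side grows by e^(0.0650×270/365) = 1.0492569.
So the AUD growth factor = 1.0149051.
Take logs: ln 1.0149051 / (270/365) = 0.020001, so 2.00%.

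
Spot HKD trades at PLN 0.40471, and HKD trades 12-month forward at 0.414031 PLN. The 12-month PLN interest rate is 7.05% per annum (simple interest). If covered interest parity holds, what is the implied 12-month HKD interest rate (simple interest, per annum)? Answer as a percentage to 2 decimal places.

4.64%

T = 1 year.
CIP gives F = S · g_PLN/g_HKD, so g_PLN/g_HKD = 0.414031/0.40471 = 1.0230313.
PLN growth factor: 1 + 0.0705×1 = 1.070500.
So the HKD growth factor = 1.046400.
r = (1.046400 − 1)/1 = 0.046400 → 4.64%.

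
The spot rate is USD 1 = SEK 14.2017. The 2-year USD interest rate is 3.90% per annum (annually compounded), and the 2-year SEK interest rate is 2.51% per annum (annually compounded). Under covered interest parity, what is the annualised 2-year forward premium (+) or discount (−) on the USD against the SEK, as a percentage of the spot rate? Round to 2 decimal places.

T = 2 years.
No-arbitrage forward: 14.2017 × 1.050830 / 1.079521 = 13.8242539 SEK/USD.
(F − S)/S ÷ T = (13.8242539 − 14.2017)/14.2017/2 = -0.013289 → -1.33%.

-1.33%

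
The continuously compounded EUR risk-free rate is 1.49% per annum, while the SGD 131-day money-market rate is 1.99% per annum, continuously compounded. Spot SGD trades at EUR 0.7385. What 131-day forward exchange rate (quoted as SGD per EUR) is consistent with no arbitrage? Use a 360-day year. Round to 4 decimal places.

1.3566

T = 131/360 years.
Growth of 1 EUR over T: e^(0.0149×131/360) = 1.0054367.
SGD growth factor: e^(0.0199×131/360) = 1.0072677.
CIP: F = S · (grow EUR)/(grow SGD) = 0.7385 × 1.0054367/1.0072677 = 0.7371576 EUR per SGD.
Quoted the other way: 1/0.7371576 = 1.3566 SGD per EUR.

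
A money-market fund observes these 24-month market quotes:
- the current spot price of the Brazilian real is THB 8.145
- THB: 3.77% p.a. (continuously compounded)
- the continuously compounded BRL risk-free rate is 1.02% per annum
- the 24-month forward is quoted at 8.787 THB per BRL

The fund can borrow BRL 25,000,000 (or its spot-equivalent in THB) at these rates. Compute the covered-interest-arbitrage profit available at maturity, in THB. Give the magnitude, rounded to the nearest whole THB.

T = 2 years.
Invest the BRL and cover forward: 25,000,000 × 1.02060950219 × 8.787 = THB 224,202,392.39.
Convert at spot and invest in THB: 25,000,000 × 8.145 × 1.07831539079 = THB 219,571,971.45.
The quoted forward overvalues BRL, so borrow THB, buy BRL at spot, deposit the BRL at 1.02%, and sell the proceeds forward at 8.787.
Arbitrage profit = |224,202,392.39 − 219,571,971.45| = THB 4,630,421.

THB 4,630,421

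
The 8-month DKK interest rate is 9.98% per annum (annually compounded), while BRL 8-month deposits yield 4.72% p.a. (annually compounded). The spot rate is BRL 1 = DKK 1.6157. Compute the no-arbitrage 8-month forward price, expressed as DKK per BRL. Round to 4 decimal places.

1.6694

T = 8/12 years.
DKK growth factor: (1 + 0.0998)^(8/12) = 1.0654731.
BRL growth factor: (1 + 0.0472)^(8/12) = 1.0312242.
So F = 1.6157 × 1.0654731 / 1.0312242 = 1.669360 (DKK/BRL).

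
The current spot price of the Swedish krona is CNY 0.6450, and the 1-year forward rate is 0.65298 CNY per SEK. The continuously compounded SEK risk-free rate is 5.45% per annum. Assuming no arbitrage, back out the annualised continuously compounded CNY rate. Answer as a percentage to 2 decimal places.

6.68%

T = 1 year.
CIP gives F = S · g_CNY/g_SEK, so g_CNY/g_SEK = 0.65298/0.645 = 1.0123721.
SEK growth factor: e^(0.0545×1) = 1.0560125.
That pins the CNY growth at 1.0690776.
Take logs: ln 1.0690776 / 1 = 0.066796, so 6.68%.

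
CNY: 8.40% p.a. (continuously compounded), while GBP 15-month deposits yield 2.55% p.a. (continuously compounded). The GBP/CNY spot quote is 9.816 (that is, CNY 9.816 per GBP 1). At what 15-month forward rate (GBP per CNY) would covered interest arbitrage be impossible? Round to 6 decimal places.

0.094691

T = 15/12 years.
CNY growth factor: e^(0.0840×15/12) = 1.1107106.
GBP accumulates by e^(0.0255×15/12) = 1.0323884.
Forward (CNY per GBP) = 9.816 × 1.1107106 / 1.0323884 = 10.56069.
Quoted the other way: 1/10.56069 = 0.094691 GBP per CNY.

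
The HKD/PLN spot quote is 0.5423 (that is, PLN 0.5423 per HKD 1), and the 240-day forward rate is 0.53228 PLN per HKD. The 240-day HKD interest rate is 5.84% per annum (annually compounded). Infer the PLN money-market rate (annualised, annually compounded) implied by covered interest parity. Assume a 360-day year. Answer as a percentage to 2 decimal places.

T = 240/360 years.
F/S = 0.53228/0.5423 = 0.9815231 = (growth of PLN) / (growth of HKD).
The HKD side grows by (1 + 0.0584)^(240/360) = 1.0385639.
That pins the PLN growth at 1.0193745.
Annualise: 1.0193745^(360/240) − 1 = 0.029202 = 2.92%.

2.92%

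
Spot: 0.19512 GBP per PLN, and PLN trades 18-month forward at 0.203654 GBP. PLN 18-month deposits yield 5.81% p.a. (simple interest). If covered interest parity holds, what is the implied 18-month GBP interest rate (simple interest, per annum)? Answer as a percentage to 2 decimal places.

8.98%

T = 18/12 years.
By CIP, F/S equals the GBP-to-PLN growth ratio: 0.203654/0.19512 = 1.0437372.
The PLN side grows by 1 + 0.0581×18/12 = 1.087150.
Hence g_GBP = 1.1346989.
(1.1346989 − 1)/T = 0.089799, i.e. 8.98%.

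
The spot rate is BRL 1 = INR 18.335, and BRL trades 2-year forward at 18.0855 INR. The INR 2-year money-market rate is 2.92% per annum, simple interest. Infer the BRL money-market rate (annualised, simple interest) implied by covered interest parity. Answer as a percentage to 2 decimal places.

3.65%

T = 2 years.
CIP gives F = S · g_INR/g_BRL, so g_INR/g_BRL = 18.0855/18.335 = 0.9863921.
INR growth factor: 1 + 0.0292×2 = 1.058400.
So the BRL growth factor = 1.0730013.
(1.0730013 − 1)/T = 0.036501, i.e. 3.65%.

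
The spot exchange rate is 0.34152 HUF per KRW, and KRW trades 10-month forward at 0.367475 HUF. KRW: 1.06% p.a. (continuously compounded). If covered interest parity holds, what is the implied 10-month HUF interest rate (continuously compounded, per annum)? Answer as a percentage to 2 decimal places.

T = 10/12 years.
F/S = 0.367475/0.34152 = 1.0759985 = (growth of HUF) / (growth of KRW).
The KRW side grows by e^(0.0106×10/12) = 1.0088725.
That pins the HUF growth at 1.0855453.
Take logs: ln 1.0855453 / (10/12) = 0.098499, so 9.85%.

9.85%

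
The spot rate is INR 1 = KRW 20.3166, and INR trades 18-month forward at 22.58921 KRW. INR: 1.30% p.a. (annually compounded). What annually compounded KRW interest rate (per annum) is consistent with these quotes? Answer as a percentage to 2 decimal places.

8.72%

T = 18/12 years.
CIP gives F = S · g_KRW/g_INR, so g_KRW/g_INR = 22.58921/20.3166 = 1.1118598.
INR growth factor: (1 + 0.0130)^(18/12) = 1.0195632.
So the KRW growth factor = 1.1336113.
r = 1.1336113^(12/18) − 1 = 0.087200 → 8.72%.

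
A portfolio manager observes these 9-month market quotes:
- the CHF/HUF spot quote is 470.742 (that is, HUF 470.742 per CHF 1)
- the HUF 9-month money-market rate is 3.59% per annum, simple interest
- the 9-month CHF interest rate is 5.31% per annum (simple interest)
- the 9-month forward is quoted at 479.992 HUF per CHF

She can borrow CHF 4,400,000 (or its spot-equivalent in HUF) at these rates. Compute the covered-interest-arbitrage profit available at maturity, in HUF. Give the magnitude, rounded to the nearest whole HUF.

HUF 69,040,193

T = 9/12 years.
Keep in CHF, deliver into the forward: 4,400,000·1.039825·479.992 = HUF 2,196,073,798.16.
Swap to HUF now, deposit: 4,400,000·470.742·1.026925 = HUF 2,127,033,604.74.
The quoted forward overvalues CHF, so borrow HUF, buy CHF at spot, deposit the CHF at 5.31%, and sell the proceeds forward at 479.992.
Arbitrage profit = |2,196,073,798.16 − 2,127,033,604.74| = HUF 69,040,193.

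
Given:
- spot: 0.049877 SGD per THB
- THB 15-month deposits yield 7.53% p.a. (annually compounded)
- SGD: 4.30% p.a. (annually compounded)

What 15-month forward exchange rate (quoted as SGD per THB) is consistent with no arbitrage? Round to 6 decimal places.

T = 15/12 years.
SGD accumulates by (1 + 0.0430)^(15/12) = 1.0540359.
Growth of 1 THB over T: (1 + 0.0753)^(15/12) = 1.0949948.
CIP: F = S · (grow SGD)/(grow THB) = 0.049877 × 1.0540359/1.0949948 = 0.04801132 SGD per THB.

0.048011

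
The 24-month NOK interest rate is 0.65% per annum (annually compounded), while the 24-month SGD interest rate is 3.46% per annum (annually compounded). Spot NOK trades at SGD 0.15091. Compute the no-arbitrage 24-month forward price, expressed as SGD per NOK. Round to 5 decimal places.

T = 2 years.
SGD accumulates by (1 + 0.0346)^2 = 1.0703972.
NOK accumulates by (1 + 0.0065)^2 = 1.0130422.
So F = 0.15091 × 1.0703972 / 1.0130422 = 0.1594540 (SGD/NOK).

0.15945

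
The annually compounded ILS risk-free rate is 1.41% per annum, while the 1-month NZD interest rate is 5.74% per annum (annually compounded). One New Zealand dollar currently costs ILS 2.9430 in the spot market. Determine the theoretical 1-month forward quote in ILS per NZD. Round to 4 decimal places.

T = 1/12 years.
ILS accumulates by (1 + 0.0141)^(1/12) = 1.0011675.
NZD growth factor: (1 + 0.0574)^(1/12) = 1.0046619.
Forward (ILS per NZD) = 2.943 × 1.0011675 / 1.0046619 = 2.932764.

2.9328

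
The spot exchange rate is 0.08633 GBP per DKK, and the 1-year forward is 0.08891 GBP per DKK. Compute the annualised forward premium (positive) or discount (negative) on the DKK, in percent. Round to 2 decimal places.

T = 1 year.
DKK trades forward at +2.98853% vs spot over the period.
Annualise by dividing by T: 0.0298853 / 1 = 0.029885 → 2.99%.

+2.99%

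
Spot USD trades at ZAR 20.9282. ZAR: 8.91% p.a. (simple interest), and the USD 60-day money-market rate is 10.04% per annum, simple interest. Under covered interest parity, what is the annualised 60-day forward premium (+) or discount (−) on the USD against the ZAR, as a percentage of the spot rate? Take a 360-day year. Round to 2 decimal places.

-1.11%

T = 60/360 years.
No-arbitrage forward: 20.9282 × 1.014850 / 1.0167333 = 20.8894346 ZAR/USD.
Annualised premium = (F − S)/S × (1/T) = (20.8894346 − 20.9282)/20.9282 ÷ (60/360) = -1.11%.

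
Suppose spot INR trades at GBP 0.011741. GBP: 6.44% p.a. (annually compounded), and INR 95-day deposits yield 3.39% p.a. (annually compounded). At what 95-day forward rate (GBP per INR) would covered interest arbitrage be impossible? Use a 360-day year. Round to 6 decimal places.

0.011831

T = 95/360 years.
GBP accumulates by (1 + 0.0644)^(95/360) = 1.016606.
INR accumulates by (1 + 0.0339)^(95/360) = 1.0088364.
Forward (GBP per INR) = 0.011741 × 1.016606 / 1.0088364 = 0.01183142.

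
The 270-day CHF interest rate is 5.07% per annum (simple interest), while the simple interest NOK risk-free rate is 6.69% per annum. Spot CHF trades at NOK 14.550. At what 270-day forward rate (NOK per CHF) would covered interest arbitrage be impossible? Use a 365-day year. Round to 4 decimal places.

T = 270/365 years.
NOK accumulates by 1 + 0.0669×270/365 = 1.04948767.
Growth of 1 CHF over T: 1 + 0.0507×270/365 = 1.03750411.
Forward (NOK per CHF) = 14.55 × 1.04948767 / 1.03750411 = 14.718058.

14.7181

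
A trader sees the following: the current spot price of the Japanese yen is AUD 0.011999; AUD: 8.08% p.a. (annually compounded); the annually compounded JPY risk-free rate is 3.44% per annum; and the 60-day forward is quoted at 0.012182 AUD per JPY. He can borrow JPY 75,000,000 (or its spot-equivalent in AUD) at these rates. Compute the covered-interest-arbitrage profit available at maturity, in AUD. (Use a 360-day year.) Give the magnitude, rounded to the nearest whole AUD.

T = 60/360 years.
Invest the JPY and cover forward: 75,000,000 × 1.00565284 × 0.012182 = AUD 918,814.72.
Convert at spot and invest in AUD: 75,000,000 × 0.011999 × 1.01303447 = AUD 911,655.05.
The quoted forward overvalues JPY, so borrow AUD, buy JPY at spot, deposit the JPY at 3.44%, and sell the proceeds forward at 0.012182.
The gap between the two covered legs is AUD 7,160.

AUD 7,160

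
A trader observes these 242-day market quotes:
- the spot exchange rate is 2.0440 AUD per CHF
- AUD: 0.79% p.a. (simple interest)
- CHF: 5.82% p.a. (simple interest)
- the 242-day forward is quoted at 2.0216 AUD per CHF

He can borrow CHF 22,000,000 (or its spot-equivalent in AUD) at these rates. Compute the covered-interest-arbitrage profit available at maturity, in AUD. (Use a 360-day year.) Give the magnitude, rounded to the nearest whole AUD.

AUD 1,008,413

T = 242/360 years.
Route A — deposit CHF, sell forward: 22,000,000 × 1.0391233333 × 2.0216 = AUD 46,215,218.07.
Route B — convert at spot, deposit AUD: 22,000,000 × 2.0440 × 1.0053105556 = AUD 45,206,805.06.
The quoted forward overvalues CHF, so borrow AUD, buy CHF at spot, deposit the CHF at 5.82%, and sell the proceeds forward at 2.0216.
Arbitrage profit = |46,215,218.07 − 45,206,805.06| = AUD 1,008,413.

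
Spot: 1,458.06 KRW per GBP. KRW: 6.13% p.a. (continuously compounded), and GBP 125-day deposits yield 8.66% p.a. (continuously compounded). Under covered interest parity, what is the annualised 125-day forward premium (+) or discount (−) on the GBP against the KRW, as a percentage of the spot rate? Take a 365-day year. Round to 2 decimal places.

T = 125/365 years.
F = S · g_KRW/g_GBP = 1458.06 × 1.0212151/1.0301017 = 1445.48144.
(F − S)/S ÷ T = (1445.48144 − 1458.06)/1458.06/(125/365) = -0.025191 → -2.52%.

-2.52%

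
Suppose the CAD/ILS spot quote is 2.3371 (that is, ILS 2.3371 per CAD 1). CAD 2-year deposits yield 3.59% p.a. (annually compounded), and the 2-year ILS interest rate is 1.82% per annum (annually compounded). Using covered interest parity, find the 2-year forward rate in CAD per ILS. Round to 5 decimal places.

T = 2 years.
ILS growth factor: (1 + 0.0182)^2 = 1.0367312.
CAD accumulates by (1 + 0.0359)^2 = 1.0730888.
So F = 2.3371 × 1.0367312 / 1.0730888 = 2.257916 (ILS/CAD).
Invert for CAD per ILS: 1 / 2.257916 = 0.44289.

0.44289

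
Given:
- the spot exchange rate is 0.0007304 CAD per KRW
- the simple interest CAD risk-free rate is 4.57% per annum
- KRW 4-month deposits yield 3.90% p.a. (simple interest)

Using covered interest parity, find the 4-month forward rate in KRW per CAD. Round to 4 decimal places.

T = 4/12 years.
CAD growth factor: 1 + 0.0457×4/12 = 1.0152333333.
KRW growth factor: 1 + 0.0390×4/12 = 1.013000.
So F = 0.0007304 × 1.0152333333 / 1.013000 = 0.0007320102928 (CAD/KRW).
Quoted the other way: 1/0.0007320102928 = 1366.1010 KRW per CAD.

1366.1010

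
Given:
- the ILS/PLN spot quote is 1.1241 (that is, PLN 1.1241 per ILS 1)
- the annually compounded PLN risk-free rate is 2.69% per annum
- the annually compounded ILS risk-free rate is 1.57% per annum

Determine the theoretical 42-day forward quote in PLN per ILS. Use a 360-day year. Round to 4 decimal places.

1.1255

T = 42/360 years.
PLN growth factor: (1 + 0.0269)^(42/360) = 1.0031017.
ILS growth factor: (1 + 0.0157)^(42/360) = 1.0018191.
So F = 1.1241 × 1.0031017 / 1.0018191 = 1.125539 (PLN/ILS).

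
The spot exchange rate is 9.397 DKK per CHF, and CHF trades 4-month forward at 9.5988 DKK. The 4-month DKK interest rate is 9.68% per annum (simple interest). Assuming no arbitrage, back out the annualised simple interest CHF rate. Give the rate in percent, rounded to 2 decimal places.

3.17%

T = 4/12 years.
By CIP, F/S equals the DKK-to-CHF growth ratio: 9.5988/9.397 = 1.0214749.
DKK growth factor: 1 + 0.0968×4/12 = 1.0322667.
That pins the CHF growth at 1.0105649.
(1.0105649 − 1)/T = 0.031695, i.e. 3.17%.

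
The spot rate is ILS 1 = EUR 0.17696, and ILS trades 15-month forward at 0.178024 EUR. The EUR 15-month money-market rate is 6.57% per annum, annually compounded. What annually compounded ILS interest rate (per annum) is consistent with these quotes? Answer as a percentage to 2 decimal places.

6.06%

T = 15/12 years.
By CIP, F/S equals the EUR-to-ILS growth ratio: 0.178024/0.17696 = 1.0060127.
The EUR side grows by (1 + 0.0657)^(15/12) = 1.0827887.
Hence g_ILS = 1.0763171.
r = 1.0763171^(12/15) − 1 = 0.060601 → 6.06%.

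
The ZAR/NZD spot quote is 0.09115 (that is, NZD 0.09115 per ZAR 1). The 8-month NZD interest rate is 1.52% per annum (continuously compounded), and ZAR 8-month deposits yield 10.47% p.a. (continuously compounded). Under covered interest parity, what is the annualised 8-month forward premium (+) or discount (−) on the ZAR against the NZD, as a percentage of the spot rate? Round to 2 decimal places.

-8.69%

T = 8/12 years.
F = S · g_NZD/g_ZAR = 0.09115 × 1.0101848/1.0722937 = 0.08587045.
Annualised premium = (F − S)/S × (1/T) = (0.08587045 − 0.09115)/0.09115 ÷ (8/12) = -8.69%.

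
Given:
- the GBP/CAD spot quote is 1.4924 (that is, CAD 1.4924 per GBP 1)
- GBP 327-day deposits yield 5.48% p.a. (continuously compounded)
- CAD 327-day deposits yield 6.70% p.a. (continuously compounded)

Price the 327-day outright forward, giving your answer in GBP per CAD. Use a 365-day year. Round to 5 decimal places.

0.66278

T = 327/365 years.
CAD accumulates by e^(0.0670×327/365) = 1.0618627.
Growth of 1 GBP over T: e^(0.0548×327/365) = 1.0503199.
CIP: F = S · (grow CAD)/(grow GBP) = 1.4924 × 1.0618627/1.0503199 = 1.508801 CAD per GBP.
Invert for GBP per CAD: 1 / 1.508801 = 0.66278.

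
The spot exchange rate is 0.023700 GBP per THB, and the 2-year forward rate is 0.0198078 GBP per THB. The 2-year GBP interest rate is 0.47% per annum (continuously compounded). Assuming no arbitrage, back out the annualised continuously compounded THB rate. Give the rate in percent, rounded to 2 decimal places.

9.44%

T = 2 years.
F/S = 0.0198078/0.0237 = 0.8357722 = (growth of GBP) / (growth of THB).
The GBP side grows by e^(0.0047×2) = 1.0094443.
So the THB growth factor = 1.2077984.
r = ln(1.2077984)/2 = 0.094400 → 9.44%.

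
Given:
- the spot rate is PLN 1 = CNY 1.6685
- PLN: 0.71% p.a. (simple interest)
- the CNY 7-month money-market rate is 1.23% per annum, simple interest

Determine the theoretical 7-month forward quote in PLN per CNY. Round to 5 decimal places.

T = 7/12 years.
Growth of 1 CNY over T: 1 + 0.0123×7/12 = 1.007175.
PLN growth factor: 1 + 0.0071×7/12 = 1.0041417.
CIP: F = S · (grow CNY)/(grow PLN) = 1.6685 × 1.007175/1.0041417 = 1.673540 CNY per PLN.
Invert for PLN per CNY: 1 / 1.673540 = 0.59754.

0.59754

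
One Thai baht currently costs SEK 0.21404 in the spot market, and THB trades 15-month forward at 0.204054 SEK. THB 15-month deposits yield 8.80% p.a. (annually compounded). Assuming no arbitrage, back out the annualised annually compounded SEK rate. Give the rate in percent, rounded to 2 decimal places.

4.72%

T = 15/12 years.
By CIP, F/S equals the SEK-to-THB growth ratio: 0.204054/0.21404 = 0.9533452.
The THB side grows by (1 + 0.0880)^(15/12) = 1.1111844.
Hence g_SEK = 1.0593423.
Annualise: 1.0593423^(12/15) − 1 = 0.047199 = 4.72%.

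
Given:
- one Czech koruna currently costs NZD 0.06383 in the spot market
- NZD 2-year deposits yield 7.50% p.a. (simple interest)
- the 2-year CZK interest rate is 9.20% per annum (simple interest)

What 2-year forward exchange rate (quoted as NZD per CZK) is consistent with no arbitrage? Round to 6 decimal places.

0.061997

T = 2 years.
Growth of 1 NZD over T: 1 + 0.0750×2 = 1.150000.
CZK accumulates by 1 + 0.0920×2 = 1.184000.
Forward (NZD per CZK) = 0.06383 × 1.150000 / 1.184000 = 0.06199704.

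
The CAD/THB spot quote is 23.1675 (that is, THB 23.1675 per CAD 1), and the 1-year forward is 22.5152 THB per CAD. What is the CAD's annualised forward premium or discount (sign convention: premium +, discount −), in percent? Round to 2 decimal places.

-2.82%

T = 1 year.
CAD trades forward at -2.81558% vs spot over the period.
×(1/T) gives -2.82% p.a.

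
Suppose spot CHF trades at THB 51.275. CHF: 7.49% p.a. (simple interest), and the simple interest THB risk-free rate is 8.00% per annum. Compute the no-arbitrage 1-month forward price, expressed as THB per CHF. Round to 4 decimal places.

T = 1/12 years.
Growth of 1 THB over T: 1 + 0.0800×1/12 = 1.00666667.
CHF accumulates by 1 + 0.0749×1/12 = 1.00624167.
Forward (THB per CHF) = 51.275 × 1.00666667 / 1.00624167 = 51.296657.

51.2967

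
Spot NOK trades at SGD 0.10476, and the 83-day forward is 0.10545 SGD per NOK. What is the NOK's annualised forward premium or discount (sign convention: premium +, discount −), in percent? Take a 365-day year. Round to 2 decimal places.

T = 83/365 years.
Period premium: (0.10545 − 0.10476)/0.10476 = 0.0065865.
×(1/T) gives 2.90% p.a.

+2.90%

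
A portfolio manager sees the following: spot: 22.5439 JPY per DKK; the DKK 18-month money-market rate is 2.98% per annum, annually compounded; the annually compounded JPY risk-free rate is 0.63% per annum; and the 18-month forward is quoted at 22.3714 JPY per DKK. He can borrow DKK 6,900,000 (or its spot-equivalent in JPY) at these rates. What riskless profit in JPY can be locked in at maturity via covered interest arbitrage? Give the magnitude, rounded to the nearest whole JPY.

JPY 4,288,626

T = 18/12 years.
Keep in DKK, deliver into the forward: 6,900,000·1.04503137924·22.3714 = JPY 161,313,823.48.
Swap to JPY now, deposit: 6,900,000·22.5439·1.00946486816 = JPY 157,025,197.79.
The quoted forward overvalues DKK, so borrow JPY, buy DKK at spot, deposit the DKK at 2.98%, and sell the proceeds forward at 22.3714.
Arbitrage profit = |161,313,823.48 − 157,025,197.79| = JPY 4,288,626.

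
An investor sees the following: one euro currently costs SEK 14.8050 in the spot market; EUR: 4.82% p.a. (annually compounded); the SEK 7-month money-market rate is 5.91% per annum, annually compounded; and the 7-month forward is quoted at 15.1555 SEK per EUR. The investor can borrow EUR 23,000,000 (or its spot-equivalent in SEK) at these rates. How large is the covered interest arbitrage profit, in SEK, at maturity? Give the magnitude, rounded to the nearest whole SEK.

SEK 6,167,459

T = 7/12 years.
Route A — deposit EUR, sell forward: 23,000,000 × 1.02784057362 × 15.1555 = SEK 358,281,069.71.
Route B — convert at spot, deposit SEK: 23,000,000 × 14.8050 × 1.03406196629 = SEK 352,113,610.45.
The quoted forward overvalues EUR, so borrow SEK, buy EUR at spot, deposit the EUR at 4.82%, and sell the proceeds forward at 15.1555.
The gap between the two covered legs is SEK 6,167,459.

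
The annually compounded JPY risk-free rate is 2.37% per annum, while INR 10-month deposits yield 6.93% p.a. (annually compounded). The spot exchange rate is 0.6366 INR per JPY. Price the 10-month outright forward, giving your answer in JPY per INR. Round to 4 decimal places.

T = 10/12 years.
INR accumulates by (1 + 0.0693)^(10/12) = 1.0574252.
Growth of 1 JPY over T: (1 + 0.0237)^(10/12) = 1.0197113.
Forward (INR per JPY) = 0.6366 × 1.0574252 / 1.0197113 = 0.6601446.
Quoted the other way: 1/0.6601446 = 1.5148 JPY per INR.

1.5148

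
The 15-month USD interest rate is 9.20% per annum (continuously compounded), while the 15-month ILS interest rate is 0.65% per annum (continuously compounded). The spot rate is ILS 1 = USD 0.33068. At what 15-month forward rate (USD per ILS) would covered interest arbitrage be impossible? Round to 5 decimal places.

T = 15/12 years.
USD growth factor: e^(0.0920×15/12) = 1.1218734.
ILS growth factor: e^(0.0065×15/12) = 1.0081581.
CIP: F = S · (grow USD)/(grow ILS) = 0.33068 × 1.1218734/1.0081581 = 0.3679791 USD per ILS.

0.36798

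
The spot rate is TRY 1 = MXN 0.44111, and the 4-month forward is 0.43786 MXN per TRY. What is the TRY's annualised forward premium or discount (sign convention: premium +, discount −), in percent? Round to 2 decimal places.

T = 4/12 years.
TRY trades forward at -0.73678% vs spot over the period.
Per annum: -0.0073678 / (4/12) = -0.022103 = -2.21%.

-2.21%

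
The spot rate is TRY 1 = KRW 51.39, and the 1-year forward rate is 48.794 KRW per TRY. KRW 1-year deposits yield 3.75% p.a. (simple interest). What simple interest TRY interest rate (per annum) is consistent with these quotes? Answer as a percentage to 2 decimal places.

9.27%

T = 1 year.
CIP gives F = S · g_KRW/g_TRY, so g_KRW/g_TRY = 48.794/51.39 = 0.9494843.
The KRW side grows by 1 + 0.0375×1 = 1.037500.
Hence g_TRY = 1.0926984.
r = (1.0926984 − 1)/1 = 0.092698 → 9.27%.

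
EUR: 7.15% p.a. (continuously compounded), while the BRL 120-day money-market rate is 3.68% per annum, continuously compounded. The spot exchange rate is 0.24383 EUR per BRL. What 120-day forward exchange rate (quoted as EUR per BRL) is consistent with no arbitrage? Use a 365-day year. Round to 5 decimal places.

T = 120/365 years.
EUR growth factor: e^(0.0715×120/365) = 1.0237853.
BRL accumulates by e^(0.0368×120/365) = 1.0121721.
Forward (EUR per BRL) = 0.24383 × 1.0237853 / 1.0121721 = 0.2466276.

0.24663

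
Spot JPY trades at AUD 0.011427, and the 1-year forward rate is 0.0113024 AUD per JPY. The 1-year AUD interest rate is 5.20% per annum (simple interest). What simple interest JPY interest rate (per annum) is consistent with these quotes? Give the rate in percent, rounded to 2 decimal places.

T = 1 year.
By CIP, F/S equals the AUD-to-JPY growth ratio: 0.0113024/0.011427 = 0.9890960.
AUD growth factor: 1 + 0.0520×1 = 1.052000.
So the JPY growth factor = 1.0635975.
(1.0635975 − 1)/T = 0.063597, i.e. 6.36%.

6.36%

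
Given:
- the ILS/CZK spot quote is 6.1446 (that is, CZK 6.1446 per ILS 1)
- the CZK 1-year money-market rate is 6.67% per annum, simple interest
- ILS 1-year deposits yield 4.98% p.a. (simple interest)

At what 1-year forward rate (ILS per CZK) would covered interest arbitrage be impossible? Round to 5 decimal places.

T = 1 year.
Growth of 1 CZK over T: 1 + 0.0667×1 = 1.066700.
ILS accumulates by 1 + 0.0498×1 = 1.049800.
So F = 6.1446 × 1.066700 / 1.049800 = 6.243518 (CZK/ILS).
Invert for ILS per CZK: 1 / 6.243518 = 0.16017.

0.16017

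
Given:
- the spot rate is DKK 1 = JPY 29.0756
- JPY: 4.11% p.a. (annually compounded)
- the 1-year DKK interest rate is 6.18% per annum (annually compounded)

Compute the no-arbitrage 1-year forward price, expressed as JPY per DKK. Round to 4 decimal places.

28.5088

T = 1 year.
Growth of 1 JPY over T: (1 + 0.0411)^1 = 1.041100.
DKK accumulates by (1 + 0.0618)^1 = 1.061800.
Forward (JPY per DKK) = 29.0756 × 1.041100 / 1.061800 = 28.508765.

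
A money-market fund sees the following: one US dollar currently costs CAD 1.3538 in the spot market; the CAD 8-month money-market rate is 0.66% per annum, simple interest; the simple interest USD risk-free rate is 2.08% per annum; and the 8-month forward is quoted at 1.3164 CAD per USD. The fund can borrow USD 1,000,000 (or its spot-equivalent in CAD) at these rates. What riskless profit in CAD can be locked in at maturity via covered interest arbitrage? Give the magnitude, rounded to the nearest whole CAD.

T = 8/12 years.
Keep in USD, deliver into the forward: 1,000,000·1.013866667·1.3164 = CAD 1,334,654.08.
Swap to CAD now, deposit: 1,000,000·1.3538·1.004400 = CAD 1,359,756.72.
The quoted forward undervalues USD, so borrow USD, convert to CAD at spot, deposit the CAD at 0.66%, and buy USD forward at 1.3164 to cover the loan.
The gap between the two covered legs is CAD 25,103.

CAD 25,103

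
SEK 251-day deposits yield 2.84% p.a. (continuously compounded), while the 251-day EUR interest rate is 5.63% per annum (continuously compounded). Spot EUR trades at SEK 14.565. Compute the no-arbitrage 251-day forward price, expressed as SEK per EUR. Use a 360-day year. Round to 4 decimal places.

T = 251/360 years.
SEK growth factor: e^(0.0284×251/360) = 1.01999845.
EUR accumulates by e^(0.0563×251/360) = 1.04003421.
So F = 14.565 × 1.01999845 / 1.04003421 = 14.284412 (SEK/EUR).

14.2844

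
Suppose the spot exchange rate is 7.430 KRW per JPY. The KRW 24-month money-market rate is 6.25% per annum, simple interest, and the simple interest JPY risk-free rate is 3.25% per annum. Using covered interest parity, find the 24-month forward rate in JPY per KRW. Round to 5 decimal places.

0.12741

T = 2 years.
Growth of 1 KRW over T: 1 + 0.0625×2 = 1.125000.
JPY growth factor: 1 + 0.0325×2 = 1.065000.
Forward (KRW per JPY) = 7.43 × 1.125000 / 1.065000 = 7.848592.
Quoted the other way: 1/7.848592 = 0.12741 JPY per KRW.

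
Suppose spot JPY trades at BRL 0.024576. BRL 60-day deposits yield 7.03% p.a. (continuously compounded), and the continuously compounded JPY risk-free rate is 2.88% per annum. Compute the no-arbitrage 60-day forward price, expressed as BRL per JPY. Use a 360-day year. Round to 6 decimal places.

T = 60/360 years.
Growth of 1 BRL over T: e^(0.0703×60/360) = 1.0117856.
Growth of 1 JPY over T: e^(0.0288×60/360) = 1.0048115.
Forward (BRL per JPY) = 0.024576 × 1.0117856 / 1.0048115 = 0.02474657.

0.024747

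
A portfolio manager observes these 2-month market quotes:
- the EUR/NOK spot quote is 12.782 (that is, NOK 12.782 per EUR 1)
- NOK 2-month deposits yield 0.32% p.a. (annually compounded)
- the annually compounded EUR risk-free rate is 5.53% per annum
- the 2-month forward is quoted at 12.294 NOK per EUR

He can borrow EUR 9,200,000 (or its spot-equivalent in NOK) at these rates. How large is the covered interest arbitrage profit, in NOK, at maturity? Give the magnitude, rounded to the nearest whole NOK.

T = 2/12 years.
Keep in EUR, deliver into the forward: 9,200,000·1.00901120643·12.294 = NOK 114,124,010.70.
Swap to NOK now, deposit: 9,200,000·12.782·1.00053262361 = NOK 117,657,033.55.
The quoted forward undervalues EUR, so borrow EUR, convert to NOK at spot, deposit the NOK at 0.32%, and buy EUR forward at 12.294 to cover the loan.
Profit = 117,657,033.55 − 114,124,010.70 = NOK 3,533,023.

NOK 3,533,023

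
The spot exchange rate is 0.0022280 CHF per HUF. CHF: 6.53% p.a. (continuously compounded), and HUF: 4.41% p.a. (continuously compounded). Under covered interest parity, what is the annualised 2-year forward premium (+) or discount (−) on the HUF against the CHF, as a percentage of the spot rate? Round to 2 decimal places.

T = 2 years.
No-arbitrage forward: 0.002228 × 1.1395119 / 1.0922065 = 0.0023244986 CHF/HUF.
(F − S)/S ÷ T = (0.0023244986 − 0.002228)/0.002228/2 = 0.021656 → 2.17%.

+2.17%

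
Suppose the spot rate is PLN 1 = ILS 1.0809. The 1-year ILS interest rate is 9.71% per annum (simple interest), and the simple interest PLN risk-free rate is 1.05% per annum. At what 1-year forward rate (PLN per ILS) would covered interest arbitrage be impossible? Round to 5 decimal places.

0.85213

T = 1 year.
ILS accumulates by 1 + 0.0971×1 = 1.097100.
Growth of 1 PLN over T: 1 + 0.0105×1 = 1.010500.
So F = 1.0809 × 1.097100 / 1.010500 = 1.173533 (ILS/PLN).
Invert for PLN per ILS: 1 / 1.173533 = 0.85213.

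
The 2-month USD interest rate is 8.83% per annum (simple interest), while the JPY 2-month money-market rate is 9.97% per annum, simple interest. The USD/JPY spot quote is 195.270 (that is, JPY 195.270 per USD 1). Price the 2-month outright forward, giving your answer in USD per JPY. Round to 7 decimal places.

T = 2/12 years.
JPY accumulates by 1 + 0.0997×2/12 = 1.0166167.
USD growth factor: 1 + 0.0883×2/12 = 1.0147167.
CIP: F = S · (grow JPY)/(grow USD) = 195.27 × 1.0166167/1.0147167 = 195.6356 JPY per USD.
Quoted the other way: 1/195.6356 = 0.0051115 USD per JPY.

0.0051115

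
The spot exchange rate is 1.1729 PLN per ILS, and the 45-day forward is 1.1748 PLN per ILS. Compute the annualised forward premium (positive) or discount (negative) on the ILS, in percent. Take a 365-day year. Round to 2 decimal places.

+1.31%

T = 45/365 years.
Period premium: (1.1748 − 1.1729)/1.1729 = 0.0016199.
Per annum: 0.0016199 / (45/365) = 0.013139 = 1.31%.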